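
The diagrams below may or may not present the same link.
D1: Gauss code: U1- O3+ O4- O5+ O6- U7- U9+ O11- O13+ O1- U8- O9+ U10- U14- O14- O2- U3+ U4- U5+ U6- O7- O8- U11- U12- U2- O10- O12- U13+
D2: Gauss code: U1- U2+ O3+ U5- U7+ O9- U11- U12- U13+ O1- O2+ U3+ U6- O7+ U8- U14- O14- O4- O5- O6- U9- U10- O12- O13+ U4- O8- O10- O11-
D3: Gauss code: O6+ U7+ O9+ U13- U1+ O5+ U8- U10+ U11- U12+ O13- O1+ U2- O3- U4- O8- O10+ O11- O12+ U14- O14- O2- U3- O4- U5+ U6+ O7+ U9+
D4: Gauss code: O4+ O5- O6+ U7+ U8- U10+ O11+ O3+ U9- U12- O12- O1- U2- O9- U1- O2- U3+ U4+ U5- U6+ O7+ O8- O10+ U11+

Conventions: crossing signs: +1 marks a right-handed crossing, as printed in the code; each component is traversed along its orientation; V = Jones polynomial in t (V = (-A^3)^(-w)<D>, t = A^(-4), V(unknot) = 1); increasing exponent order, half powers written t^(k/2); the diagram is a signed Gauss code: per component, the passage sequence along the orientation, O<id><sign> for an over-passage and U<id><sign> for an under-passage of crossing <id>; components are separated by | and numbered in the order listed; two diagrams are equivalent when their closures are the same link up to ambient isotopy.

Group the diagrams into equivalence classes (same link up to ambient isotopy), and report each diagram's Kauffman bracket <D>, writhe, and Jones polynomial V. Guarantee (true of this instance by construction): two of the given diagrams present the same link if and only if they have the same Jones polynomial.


classes: {D1, D2} | {D3, D4}
V(D1) = -t^-6 + t^-5 - t^-4 + 2t^-3 - t^-2 + t^-1  [14 crossings, <D> = A^-14 - A^-10 + 2A^-6 - A^-2 + A^2 - A^6, w = -6]
D2 (bracket A^-14 - A^-10 + 2A^-6 - A^-2 + A^2 - A^6; 14 crossings at w = -6): V = -t^-6 + t^-5 - t^-4 + 2t^-3 - t^-2 + t^-1
V(D3) = -t^-3 + t^-2 - t^-1 + 3 - t + t^2 - t^3  (w 0, c 14, <D> = -A^-12 + A^-8 - A^-4 + 3 - A^4 + A^8 - A^12)
D4 (bracket -A^-12 + A^-8 - A^-4 + 3 - A^4 + A^8 - A^12; 12 crossings at w = 0): V = -t^-3 + t^-2 - t^-1 + 3 - t + t^2 - t^3
insight: comparing 4 Jones polynomials yields 2 groups


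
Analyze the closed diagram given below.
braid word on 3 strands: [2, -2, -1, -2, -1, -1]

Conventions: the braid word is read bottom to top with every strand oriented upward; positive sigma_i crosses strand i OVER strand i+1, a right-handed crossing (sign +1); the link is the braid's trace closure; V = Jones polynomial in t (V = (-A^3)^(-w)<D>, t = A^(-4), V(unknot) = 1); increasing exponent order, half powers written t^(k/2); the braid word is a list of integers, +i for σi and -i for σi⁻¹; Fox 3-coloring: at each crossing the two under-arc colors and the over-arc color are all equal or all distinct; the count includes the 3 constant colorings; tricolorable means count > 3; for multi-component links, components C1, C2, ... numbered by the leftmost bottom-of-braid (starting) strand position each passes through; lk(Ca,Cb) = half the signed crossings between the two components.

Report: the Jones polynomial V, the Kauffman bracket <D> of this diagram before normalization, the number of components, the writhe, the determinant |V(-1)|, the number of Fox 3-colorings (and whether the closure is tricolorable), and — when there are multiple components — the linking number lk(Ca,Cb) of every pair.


Jones polynomial: V(t) = -t^-4 + t^-3 + t^-1
<D> = A^-8 + 1 - A^4; writhe -4
components 1, writhe -4 (6 crossings)
3-colorings: 9 of 3^6, det 3 — tricolorable
note: w = -4 shifts under R1 moves; the (-A^3)^(4) factor cancels that in V


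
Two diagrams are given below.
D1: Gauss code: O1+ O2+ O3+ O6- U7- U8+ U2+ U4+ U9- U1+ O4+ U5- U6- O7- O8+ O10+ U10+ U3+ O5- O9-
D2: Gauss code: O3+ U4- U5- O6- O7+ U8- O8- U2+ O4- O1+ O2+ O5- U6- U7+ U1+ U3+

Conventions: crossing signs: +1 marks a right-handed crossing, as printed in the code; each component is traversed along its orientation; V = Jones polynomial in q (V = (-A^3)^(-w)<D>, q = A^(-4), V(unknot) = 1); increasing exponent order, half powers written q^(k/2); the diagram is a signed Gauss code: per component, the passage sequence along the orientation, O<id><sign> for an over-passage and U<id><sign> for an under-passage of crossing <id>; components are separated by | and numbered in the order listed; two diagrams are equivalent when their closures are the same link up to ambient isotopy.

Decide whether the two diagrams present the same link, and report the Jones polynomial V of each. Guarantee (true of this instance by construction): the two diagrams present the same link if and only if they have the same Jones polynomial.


same link: yes
V(D1) = 1  [10 crossings, <D> = A^6, w = +2]
V(D2) = 1  (w 0, c 8, <D> = 1)
note: Reidemeister moves carry D1 (10 crossings) to D2 (8)


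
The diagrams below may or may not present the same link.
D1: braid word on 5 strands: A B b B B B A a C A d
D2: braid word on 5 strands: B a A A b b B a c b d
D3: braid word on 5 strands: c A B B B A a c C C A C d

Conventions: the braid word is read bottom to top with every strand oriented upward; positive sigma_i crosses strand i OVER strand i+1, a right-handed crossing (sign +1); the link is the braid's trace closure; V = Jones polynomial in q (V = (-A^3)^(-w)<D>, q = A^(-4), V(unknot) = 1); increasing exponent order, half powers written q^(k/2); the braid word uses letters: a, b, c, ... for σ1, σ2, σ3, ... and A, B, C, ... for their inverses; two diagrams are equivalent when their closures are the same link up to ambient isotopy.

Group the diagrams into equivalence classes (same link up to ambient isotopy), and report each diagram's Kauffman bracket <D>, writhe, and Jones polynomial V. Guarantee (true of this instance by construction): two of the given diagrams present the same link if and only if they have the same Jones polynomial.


equivalence classes: {D1, D3} | {D2}
D1 (bracket A^-9 + 2A^-1 - A^3 + A^7 - A^11; 11 crossings at w = -5): V = q^(-13/2) - q^(-11/2) + q^(-9/2) - 2q^(-7/2) - q^(-3/2)
V(D2) = -q^(-1/2) - q^(1/2)  (w +3, c 11, <D> = A^7 + A^11)
D3 (bracket A^-9 + 2A^-1 - A^3 + A^7 - A^11; 13 crossings at w = -5): V = q^(-13/2) - q^(-11/2) + q^(-9/2) - 2q^(-7/2) - q^(-3/2)
key observation: comparing 3 Jones polynomials yields 2 groups


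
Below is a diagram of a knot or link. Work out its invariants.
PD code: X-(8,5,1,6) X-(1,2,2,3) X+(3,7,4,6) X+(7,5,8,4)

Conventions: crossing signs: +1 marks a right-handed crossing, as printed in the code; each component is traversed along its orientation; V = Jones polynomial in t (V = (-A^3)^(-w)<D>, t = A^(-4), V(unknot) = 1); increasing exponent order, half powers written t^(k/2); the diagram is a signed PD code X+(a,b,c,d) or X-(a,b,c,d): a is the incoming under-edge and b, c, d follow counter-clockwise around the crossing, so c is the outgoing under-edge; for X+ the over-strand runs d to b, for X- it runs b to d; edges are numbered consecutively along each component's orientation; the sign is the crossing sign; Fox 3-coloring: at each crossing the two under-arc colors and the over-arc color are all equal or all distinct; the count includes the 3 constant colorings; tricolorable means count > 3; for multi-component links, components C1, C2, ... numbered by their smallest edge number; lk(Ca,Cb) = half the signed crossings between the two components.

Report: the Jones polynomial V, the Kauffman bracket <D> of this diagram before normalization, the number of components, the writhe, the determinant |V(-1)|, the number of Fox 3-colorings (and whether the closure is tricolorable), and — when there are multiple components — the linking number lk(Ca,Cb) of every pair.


V(t) = 1
bracket: 1, w = 0
1 component, writhe 0, over 4 crossings
det 1, colorings 3 of 3^4 — not tricolorable
observation: w = 0 (over 4 crossings) is diagram-only; (-A^3)^(0) removes it from V


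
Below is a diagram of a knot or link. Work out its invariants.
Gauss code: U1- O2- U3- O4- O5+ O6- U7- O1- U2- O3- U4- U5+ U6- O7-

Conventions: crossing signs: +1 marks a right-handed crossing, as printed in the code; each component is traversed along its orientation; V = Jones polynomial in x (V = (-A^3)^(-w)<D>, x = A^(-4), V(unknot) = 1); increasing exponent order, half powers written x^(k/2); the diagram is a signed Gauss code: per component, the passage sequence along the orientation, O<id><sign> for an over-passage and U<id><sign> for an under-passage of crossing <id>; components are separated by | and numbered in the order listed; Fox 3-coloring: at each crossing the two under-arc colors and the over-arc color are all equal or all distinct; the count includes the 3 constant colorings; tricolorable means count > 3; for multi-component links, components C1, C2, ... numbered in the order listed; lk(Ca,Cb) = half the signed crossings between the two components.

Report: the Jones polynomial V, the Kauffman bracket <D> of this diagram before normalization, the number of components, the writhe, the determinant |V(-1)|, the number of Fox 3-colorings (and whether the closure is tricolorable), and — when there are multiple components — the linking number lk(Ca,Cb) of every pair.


Jones polynomial: V(x) = -x^-7 + x^-6 - x^-5 + x^-4 + x^-2
<D> = -A^-7 - A + A^5 - A^9 + A^13; writhe -5
components 1, writhe -5 (7 crossings)
3-colorings: 3 of 3^7, det 5 — not tricolorable
note: w = -5 shifts under R1 moves; the (-A^3)^(5) factor cancels that in V


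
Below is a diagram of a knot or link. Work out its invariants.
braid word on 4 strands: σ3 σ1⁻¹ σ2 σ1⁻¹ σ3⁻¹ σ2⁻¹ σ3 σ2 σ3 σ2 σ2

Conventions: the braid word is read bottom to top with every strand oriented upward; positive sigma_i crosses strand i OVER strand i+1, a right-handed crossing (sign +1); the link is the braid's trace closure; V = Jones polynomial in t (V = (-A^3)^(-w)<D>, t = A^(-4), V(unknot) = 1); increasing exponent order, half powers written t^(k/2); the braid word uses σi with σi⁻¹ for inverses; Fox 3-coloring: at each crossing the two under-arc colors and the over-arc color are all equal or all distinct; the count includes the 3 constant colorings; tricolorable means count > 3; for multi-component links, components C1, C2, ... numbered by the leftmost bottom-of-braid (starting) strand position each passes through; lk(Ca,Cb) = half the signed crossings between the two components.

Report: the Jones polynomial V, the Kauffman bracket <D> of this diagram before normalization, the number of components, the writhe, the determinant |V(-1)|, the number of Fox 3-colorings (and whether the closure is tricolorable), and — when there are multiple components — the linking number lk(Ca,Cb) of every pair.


V = t^-1 - 1 + 2t - 2t^2 + 2t^3 - 2t^4 + t^5
<D> = -A^-11 + 2A^-7 - 2A^-3 + 2A - 2A^5 + A^9 - A^13 (w = +3)
1 component over 11 crossings, w = +3
3 Fox colorings among 3^11, |V(-1)| = 11: not tricolorable
why: the span of V is 6, forcing >= 6 crossings in any diagram


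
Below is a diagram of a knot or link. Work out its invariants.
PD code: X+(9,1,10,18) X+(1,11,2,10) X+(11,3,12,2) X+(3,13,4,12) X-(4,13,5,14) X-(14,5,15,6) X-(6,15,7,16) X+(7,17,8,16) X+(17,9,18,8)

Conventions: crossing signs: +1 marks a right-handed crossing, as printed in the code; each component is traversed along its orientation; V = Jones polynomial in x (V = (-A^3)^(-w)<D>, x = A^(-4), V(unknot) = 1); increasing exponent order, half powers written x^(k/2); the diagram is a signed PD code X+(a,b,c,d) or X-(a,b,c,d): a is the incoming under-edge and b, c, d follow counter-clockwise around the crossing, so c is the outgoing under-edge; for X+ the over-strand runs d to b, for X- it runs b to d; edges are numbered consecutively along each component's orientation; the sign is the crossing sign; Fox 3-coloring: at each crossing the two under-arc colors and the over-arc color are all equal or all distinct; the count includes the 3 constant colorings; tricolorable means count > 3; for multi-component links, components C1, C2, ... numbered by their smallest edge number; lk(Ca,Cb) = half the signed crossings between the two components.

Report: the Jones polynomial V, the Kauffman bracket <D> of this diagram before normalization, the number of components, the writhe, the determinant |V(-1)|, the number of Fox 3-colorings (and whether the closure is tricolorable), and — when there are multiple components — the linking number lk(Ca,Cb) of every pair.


Jones polynomial: V(x) = x + x^3 - x^4
<D> = A^-7 - A^-3 - A^5; writhe +3
components 1, writhe +3 (9 crossings)
3-colorings: 9 of 3^9, det 3 — tricolorable
note: w = +3 (over 9 crossings) is diagram-only; (-A^3)^(-3) removes it from V


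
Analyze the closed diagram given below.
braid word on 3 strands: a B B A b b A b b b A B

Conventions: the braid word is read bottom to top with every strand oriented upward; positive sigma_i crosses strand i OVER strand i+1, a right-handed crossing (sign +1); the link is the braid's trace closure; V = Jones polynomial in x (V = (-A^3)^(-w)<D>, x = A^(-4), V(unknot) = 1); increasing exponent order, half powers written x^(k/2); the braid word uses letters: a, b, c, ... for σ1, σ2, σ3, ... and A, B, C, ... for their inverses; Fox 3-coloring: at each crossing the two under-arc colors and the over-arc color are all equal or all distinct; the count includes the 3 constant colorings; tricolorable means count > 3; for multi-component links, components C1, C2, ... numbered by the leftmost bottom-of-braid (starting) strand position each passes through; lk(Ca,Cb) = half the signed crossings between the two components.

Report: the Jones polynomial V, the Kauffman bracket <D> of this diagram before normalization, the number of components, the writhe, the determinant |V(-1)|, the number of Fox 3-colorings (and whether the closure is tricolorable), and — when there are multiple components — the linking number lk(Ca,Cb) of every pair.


V = x^-5 - 2x^-4 + 3x^-3 - 4x^-2 + 5x^-1 - 5 + 5x - 4x^2 + 3x^3 - 2x^4 + x^5
<D> = A^-20 - 2A^-16 + 3A^-12 - 4A^-8 + 5A^-4 - 5 + 5A^4 - 4A^8 + 3A^12 - 2A^16 + A^20 (w = 0)
1 component over 12 crossings, w = 0
3 Fox colorings among 3^12, |V(-1)| = 35: not tricolorable
why: palindromic: swapping x for 1/x fixes V


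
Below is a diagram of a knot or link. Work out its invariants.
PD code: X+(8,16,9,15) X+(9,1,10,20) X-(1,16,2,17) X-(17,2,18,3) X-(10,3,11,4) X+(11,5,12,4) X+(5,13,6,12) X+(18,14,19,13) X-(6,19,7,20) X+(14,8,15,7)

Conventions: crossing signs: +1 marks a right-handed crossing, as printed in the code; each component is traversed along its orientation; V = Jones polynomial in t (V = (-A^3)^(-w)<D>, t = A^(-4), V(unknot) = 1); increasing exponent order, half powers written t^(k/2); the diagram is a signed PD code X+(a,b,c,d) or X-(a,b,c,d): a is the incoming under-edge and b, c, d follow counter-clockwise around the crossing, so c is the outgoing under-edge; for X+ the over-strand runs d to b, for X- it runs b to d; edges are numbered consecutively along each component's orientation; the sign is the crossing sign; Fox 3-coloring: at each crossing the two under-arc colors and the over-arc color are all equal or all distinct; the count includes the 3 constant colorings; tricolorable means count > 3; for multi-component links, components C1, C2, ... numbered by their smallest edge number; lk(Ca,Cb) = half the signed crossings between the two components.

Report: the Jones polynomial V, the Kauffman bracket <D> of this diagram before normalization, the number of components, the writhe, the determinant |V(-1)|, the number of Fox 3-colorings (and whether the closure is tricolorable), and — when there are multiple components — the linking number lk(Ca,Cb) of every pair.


V = -t^-1 + 2 - t + 2t^2 - t^3 + t^4 - t^5
<D> = -A^-14 + A^-10 - A^-6 + 2A^-2 - A^2 + 2A^6 - A^10 (w = +2)
1 component over 10 crossings, w = +2
9 Fox colorings among 3^10, |V(-1)| = 9: tricolorable
why: det 9 = |V(-1)|; divisible by 3, so tricolorable


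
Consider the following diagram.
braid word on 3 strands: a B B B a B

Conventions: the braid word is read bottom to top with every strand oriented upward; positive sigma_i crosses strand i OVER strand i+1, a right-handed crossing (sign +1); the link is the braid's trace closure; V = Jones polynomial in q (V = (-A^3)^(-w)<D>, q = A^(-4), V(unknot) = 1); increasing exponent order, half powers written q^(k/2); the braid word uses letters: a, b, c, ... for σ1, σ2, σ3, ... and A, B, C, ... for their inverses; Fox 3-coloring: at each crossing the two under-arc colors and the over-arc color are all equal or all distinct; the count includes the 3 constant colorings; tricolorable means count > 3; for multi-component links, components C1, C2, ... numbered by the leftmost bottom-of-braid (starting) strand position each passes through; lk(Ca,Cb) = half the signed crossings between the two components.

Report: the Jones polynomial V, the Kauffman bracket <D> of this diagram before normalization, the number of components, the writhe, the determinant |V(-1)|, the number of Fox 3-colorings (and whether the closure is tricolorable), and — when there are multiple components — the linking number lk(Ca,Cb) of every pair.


V = q^-5 - 2q^-4 + 2q^-3 - 2q^-2 + 2q^-1 - 1 + q
<D> = A^-10 - A^-6 + 2A^-2 - 2A^2 + 2A^6 - 2A^10 + A^14 (w = -2)
1 component over 6 crossings, w = -2
3 Fox colorings among 3^6, |V(-1)| = 11: not tricolorable
why: |V(-1)| = 11: so not tricolorable, since 3 does not divide 11


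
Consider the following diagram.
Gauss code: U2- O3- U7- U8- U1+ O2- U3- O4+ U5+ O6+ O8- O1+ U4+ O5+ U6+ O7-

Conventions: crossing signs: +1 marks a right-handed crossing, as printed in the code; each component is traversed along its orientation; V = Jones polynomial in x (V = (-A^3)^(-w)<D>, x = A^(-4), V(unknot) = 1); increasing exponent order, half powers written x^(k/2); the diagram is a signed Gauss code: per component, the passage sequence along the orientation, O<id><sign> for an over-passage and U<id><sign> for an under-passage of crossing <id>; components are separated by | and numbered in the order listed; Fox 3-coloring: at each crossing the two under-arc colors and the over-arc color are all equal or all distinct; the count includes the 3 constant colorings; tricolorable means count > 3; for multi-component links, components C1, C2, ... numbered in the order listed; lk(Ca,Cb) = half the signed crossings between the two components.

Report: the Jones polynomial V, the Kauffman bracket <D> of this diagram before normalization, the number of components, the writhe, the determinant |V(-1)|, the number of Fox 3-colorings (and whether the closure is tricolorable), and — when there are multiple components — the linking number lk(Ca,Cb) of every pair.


V(x) = -x^-3 + x^-2 - x^-1 + 3 - x + x^2 - x^3
bracket: -A^-12 + A^-8 - A^-4 + 3 - A^4 + A^8 - A^12, w = 0
1 component, writhe 0, over 8 crossings
det 9, colorings 27 of 3^8 — tricolorable
observation: |V(-1)| = 9: so tricolorable, since 3 divides 9


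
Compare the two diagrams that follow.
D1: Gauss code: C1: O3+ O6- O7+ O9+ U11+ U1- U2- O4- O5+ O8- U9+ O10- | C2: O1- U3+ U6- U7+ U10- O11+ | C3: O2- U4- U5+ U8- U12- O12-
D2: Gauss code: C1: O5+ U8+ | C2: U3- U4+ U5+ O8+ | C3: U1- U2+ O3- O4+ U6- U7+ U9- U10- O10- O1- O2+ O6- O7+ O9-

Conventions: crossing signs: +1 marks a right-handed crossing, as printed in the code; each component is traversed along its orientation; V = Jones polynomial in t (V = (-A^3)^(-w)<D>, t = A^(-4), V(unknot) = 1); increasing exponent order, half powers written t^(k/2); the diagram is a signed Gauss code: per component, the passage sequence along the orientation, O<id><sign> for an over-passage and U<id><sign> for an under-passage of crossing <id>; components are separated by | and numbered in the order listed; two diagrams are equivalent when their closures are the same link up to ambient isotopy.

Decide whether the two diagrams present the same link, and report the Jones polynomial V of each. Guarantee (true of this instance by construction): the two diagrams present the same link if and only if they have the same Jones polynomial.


same link: no
V(D1) = t^-3 + t^-2 + t^-1 + 1  [12 crossings, <D> = A^-6 + A^-2 + A^2 + A^6, w = -2]
D2 (bracket A^-12 + A^-8 + A^-4 + 1; 10 crossings at w = 0): V = 1 + t + t^2 + t^3
note: V(t) takes 2 values over 2 diagrams, fixing the grouping


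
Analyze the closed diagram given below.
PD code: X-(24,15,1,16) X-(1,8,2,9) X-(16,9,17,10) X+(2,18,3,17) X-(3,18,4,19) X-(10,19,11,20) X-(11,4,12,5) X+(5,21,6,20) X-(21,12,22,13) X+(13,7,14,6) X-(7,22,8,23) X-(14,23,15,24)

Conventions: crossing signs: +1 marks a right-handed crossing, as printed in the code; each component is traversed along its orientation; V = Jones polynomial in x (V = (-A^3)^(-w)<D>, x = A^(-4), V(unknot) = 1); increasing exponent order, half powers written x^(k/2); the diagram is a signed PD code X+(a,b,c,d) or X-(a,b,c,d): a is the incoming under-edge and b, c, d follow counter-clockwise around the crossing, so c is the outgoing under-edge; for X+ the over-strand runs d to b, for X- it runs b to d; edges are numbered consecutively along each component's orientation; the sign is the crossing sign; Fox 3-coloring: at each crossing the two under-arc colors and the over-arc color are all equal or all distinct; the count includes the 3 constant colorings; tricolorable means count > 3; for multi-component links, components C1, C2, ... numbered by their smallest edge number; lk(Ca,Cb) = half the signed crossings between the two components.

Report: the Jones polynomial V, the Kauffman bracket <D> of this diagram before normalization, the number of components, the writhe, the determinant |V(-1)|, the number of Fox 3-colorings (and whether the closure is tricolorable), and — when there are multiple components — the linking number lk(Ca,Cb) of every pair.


V = x^-8 - 2x^-7 + x^-6 - 2x^-5 + 2x^-4 + x^-2
<D> = A^-10 + 2A^-2 - 2A^2 + A^6 - 2A^10 + A^14 (w = -6)
1 component over 12 crossings, w = -6
27 Fox colorings among 3^12, |V(-1)| = 9: tricolorable
why: |V(-1)| = 9: so tricolorable, since 3 divides 9


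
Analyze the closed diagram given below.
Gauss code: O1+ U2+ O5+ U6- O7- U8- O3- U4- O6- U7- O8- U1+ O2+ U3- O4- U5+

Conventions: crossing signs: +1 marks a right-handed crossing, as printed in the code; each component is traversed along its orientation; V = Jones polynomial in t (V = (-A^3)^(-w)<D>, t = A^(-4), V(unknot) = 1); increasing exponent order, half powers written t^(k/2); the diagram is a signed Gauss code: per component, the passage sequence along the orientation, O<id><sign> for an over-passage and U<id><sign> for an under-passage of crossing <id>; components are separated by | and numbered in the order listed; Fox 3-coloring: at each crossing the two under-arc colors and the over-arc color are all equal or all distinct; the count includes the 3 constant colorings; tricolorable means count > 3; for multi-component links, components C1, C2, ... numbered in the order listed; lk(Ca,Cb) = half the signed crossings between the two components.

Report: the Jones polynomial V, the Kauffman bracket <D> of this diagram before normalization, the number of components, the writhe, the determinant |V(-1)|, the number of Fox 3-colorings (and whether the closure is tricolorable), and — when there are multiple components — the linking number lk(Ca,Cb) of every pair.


Jones polynomial: V(t) = -t^-6 + 2t^-5 - 4t^-4 + 5t^-3 - 4t^-2 + 5t^-1 - 3 + 2t - t^2
<D> = -A^-14 + 2A^-10 - 3A^-6 + 5A^-2 - 4A^2 + 5A^6 - 4A^10 + 2A^14 - A^18; writhe -2
components 1, writhe -2 (8 crossings)
3-colorings: 9 of 3^8, det 27 — tricolorable
note: the span of V is 8, forcing >= 8 crossings in any diagram


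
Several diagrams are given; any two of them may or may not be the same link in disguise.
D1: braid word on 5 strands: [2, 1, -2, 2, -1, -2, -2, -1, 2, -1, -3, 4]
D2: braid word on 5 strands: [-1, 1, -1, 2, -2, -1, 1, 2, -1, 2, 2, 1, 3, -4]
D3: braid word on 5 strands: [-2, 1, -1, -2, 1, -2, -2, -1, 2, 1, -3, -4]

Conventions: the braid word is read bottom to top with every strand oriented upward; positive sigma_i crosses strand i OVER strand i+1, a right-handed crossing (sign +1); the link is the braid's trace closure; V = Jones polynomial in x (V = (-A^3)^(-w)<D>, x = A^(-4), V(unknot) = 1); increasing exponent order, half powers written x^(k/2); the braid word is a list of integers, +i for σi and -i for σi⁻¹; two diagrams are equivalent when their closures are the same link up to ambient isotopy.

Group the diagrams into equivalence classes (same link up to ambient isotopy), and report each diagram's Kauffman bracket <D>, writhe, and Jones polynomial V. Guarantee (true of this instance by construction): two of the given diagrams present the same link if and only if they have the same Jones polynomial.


equivalence classes: {D1} | {D2} | {D3}
D1 (bracket A^-6; 12 crossings at w = -2): V = 1
D2 (bracket -A^-10 + A^-6 + A^2; 14 crossings at w = +2): V = x + x^3 - x^4
V(D3) = x^-5 - 2x^-4 + 2x^-3 - 2x^-2 + 2x^-1 - 1 + x  [12 crossings, <D> = A^-16 - A^-12 + 2A^-8 - 2A^-4 + 2 - 2A^4 + A^8, w = -4]
key observation: V(x) takes 3 values over 3 diagrams, fixing the grouping


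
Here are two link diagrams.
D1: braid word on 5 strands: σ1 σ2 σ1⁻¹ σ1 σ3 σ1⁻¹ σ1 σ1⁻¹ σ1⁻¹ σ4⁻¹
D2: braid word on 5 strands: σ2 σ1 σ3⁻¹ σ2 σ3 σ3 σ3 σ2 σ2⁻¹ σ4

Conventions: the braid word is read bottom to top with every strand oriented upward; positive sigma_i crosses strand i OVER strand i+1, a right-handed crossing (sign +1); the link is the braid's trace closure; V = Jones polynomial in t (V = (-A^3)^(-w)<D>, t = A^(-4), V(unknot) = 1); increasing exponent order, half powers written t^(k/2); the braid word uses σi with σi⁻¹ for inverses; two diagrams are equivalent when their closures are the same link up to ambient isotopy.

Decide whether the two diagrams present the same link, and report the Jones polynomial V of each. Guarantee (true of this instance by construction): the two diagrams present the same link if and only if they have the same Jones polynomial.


same link: no
V(D1) = 1  [10 crossings, <D> = 1, w = 0]
D2 (bracket -A^-6 + A^-2 - A^2 + 2A^6 - A^10 + A^14; 10 crossings at w = +6): V = t - t^2 + 2t^3 - t^4 + t^5 - t^6
note: comparing 2 Jones polynomials yields 2 groups


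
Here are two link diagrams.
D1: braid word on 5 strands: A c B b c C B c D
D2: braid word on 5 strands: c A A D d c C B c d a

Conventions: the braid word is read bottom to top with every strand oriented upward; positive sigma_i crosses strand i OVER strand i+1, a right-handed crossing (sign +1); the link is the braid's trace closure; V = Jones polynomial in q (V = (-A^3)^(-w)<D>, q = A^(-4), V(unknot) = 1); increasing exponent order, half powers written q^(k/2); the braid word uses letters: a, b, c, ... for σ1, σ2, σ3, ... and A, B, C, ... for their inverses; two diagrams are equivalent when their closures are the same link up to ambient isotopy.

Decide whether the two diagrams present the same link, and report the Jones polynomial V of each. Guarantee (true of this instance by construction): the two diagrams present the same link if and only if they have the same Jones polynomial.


equivalent: yes
V(D1) = -q^(1/2) - q^(5/2)  (w -1, c 9, <D> = A^-13 + A^-5)
V(D2) = -q^(1/2) - q^(5/2)  (w +1, c 11, <D> = A^-7 + A)
why: from 9 to 11 crossings by R-moves: one link, two diagrams


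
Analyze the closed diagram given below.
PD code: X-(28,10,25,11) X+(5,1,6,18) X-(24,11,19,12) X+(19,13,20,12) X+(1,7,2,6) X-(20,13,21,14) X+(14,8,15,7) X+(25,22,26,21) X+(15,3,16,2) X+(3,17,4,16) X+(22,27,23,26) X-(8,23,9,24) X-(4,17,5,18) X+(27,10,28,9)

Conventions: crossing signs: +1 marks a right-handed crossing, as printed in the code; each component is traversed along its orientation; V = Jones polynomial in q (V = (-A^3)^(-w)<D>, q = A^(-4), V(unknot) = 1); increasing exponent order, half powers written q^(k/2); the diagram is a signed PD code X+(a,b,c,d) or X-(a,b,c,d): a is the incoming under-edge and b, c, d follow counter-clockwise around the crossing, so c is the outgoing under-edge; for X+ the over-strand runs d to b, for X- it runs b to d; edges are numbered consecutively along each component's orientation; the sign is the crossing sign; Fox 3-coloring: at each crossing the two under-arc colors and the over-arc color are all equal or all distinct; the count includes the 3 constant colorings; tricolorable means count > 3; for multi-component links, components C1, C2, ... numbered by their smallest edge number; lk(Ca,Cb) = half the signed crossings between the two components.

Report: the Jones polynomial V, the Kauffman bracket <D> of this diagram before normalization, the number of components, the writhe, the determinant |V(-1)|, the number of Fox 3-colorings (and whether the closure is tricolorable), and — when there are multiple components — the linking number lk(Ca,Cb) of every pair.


V = q^-1 + 3q - q^2 + 3q^3 - 2q^4 + q^5 - q^6
<D> = -A^-12 + A^-8 - 2A^-4 + 3 - A^4 + 3A^8 + A^16 (w = +4)
3 components over 14 crossings, w = +4
lk(C1,C2): -1
lk(C1,C3) = 0
linking number lk(C2,C3) = +1
9 Fox colorings among 3^14, |V(-1)| = 12: tricolorable
why: the 3 component pairs carry total linking 0


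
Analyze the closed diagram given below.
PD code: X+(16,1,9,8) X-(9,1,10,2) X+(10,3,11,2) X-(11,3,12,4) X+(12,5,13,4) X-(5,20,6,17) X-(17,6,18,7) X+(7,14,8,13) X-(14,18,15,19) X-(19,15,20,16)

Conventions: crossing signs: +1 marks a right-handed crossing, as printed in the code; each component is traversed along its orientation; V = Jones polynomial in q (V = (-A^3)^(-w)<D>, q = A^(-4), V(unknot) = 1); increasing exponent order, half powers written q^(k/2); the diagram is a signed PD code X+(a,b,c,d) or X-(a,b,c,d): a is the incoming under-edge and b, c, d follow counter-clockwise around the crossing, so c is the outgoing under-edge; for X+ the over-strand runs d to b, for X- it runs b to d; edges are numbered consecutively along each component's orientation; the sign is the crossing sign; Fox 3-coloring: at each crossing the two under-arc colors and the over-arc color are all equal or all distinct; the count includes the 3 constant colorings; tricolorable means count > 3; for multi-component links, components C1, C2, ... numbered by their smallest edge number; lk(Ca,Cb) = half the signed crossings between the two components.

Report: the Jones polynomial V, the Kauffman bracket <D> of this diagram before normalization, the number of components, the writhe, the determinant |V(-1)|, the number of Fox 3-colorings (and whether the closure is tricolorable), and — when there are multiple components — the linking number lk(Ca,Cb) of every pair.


Jones polynomial: V(q) = q^-5 - 2q^-4 + 3q^-3 - q^-2 + 3q^-1 - 1 + q
<D> = A^-10 - A^-6 + 3A^-2 - A^2 + 3A^6 - 2A^10 + A^14; writhe -2
components 3, writhe -2 (10 crossings)
linking number lk(C1,C2) = +1
lk(C1,C3): -1
lk(C2,C3) = -1
3-colorings: 9 of 3^10, det 12 — tricolorable
note: det 12 = |V(-1)|; divisible by 3, so tricolorable


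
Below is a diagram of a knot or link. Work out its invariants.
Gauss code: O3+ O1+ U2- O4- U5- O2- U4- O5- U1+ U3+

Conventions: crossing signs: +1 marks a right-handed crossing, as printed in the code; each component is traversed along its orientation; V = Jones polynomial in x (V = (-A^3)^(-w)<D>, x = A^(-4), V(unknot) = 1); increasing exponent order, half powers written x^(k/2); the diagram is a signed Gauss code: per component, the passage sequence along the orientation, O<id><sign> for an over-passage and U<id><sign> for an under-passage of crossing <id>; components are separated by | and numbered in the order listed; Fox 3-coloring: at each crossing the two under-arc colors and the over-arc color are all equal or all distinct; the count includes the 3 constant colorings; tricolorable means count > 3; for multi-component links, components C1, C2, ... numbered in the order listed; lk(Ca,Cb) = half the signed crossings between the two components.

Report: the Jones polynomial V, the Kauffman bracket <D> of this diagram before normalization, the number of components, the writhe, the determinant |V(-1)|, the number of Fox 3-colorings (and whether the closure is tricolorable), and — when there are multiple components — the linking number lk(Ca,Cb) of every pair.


Jones polynomial: V(x) = -x^-4 + x^-3 + x^-1
<D> = -A - A^9 + A^13; writhe -1
components 1, writhe -1 (5 crossings)
3-colorings: 9 of 3^5, det 3 — tricolorable
note: the span of V is 3, forcing >= 3 crossings in any diagram


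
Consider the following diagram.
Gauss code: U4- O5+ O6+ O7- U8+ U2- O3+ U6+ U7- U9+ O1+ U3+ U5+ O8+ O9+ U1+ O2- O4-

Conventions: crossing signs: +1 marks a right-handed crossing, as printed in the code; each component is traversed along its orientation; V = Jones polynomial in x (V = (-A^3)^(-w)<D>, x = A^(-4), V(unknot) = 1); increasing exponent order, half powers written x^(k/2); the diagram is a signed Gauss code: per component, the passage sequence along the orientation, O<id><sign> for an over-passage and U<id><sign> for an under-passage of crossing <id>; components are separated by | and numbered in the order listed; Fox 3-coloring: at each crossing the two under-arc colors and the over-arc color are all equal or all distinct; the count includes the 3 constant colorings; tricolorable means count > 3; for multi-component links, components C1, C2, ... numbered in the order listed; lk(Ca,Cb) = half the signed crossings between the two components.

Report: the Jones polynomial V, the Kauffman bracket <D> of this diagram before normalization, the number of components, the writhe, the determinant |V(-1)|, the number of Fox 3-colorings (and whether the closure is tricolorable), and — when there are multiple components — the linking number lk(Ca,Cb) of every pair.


V = x - x^2 + 2x^3 - x^4 + x^5 - x^6
<D> = A^-15 - A^-11 + A^-7 - 2A^-3 + A - A^5 (w = +3)
1 component over 9 crossings, w = +3
3 Fox colorings among 3^9, |V(-1)| = 7: not tricolorable
why: |V(-1)| = 7: so not tricolorable, since 3 does not divide 7


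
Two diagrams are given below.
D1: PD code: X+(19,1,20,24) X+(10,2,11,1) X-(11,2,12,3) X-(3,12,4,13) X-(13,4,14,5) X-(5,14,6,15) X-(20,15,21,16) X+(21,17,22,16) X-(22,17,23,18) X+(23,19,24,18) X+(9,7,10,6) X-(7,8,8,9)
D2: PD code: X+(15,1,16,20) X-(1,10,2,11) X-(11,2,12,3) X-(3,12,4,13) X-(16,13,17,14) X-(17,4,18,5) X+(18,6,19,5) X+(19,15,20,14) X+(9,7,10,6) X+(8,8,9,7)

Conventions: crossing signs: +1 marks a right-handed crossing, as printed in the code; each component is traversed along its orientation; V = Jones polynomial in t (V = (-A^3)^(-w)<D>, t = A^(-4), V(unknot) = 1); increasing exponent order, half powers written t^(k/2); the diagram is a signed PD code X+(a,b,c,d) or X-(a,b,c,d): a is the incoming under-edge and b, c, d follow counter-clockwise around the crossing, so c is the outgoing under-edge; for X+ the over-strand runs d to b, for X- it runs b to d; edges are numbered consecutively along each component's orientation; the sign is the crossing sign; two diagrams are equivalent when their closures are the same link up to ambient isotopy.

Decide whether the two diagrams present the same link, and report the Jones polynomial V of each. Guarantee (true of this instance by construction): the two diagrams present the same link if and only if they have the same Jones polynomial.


equivalent: yes
V(D1) = -t^-4 + t^-3 + t^-1  (w -2, c 12, <D> = A^-2 + A^6 - A^10)
V(D2) = -t^-4 + t^-3 + t^-1  [10 crossings, <D> = A^4 + A^12 - A^16, w = 0]
key observation: all 2 diagrams share one V(t), hence one class


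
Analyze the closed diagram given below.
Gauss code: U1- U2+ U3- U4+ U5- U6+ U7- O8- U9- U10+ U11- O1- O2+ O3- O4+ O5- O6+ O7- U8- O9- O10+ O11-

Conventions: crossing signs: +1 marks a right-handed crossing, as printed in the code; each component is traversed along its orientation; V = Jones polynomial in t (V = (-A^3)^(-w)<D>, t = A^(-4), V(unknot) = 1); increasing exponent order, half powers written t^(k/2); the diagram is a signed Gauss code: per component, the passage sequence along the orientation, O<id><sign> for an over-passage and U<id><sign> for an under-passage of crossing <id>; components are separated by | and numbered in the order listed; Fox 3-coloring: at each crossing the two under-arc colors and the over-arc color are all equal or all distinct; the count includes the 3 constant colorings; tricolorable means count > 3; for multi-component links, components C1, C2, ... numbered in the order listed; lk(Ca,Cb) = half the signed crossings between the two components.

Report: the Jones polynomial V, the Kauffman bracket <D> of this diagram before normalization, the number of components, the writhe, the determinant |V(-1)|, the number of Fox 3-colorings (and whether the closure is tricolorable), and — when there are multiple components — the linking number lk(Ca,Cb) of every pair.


V = -t^-4 + t^-3 + t^-1
<D> = -A^-5 - A^3 + A^7 (w = -3)
1 component over 11 crossings, w = -3
9 Fox colorings among 3^11, |V(-1)| = 3: tricolorable
why: w = -3 (over 11 crossings) is diagram-only; (-A^3)^(3) removes it from V


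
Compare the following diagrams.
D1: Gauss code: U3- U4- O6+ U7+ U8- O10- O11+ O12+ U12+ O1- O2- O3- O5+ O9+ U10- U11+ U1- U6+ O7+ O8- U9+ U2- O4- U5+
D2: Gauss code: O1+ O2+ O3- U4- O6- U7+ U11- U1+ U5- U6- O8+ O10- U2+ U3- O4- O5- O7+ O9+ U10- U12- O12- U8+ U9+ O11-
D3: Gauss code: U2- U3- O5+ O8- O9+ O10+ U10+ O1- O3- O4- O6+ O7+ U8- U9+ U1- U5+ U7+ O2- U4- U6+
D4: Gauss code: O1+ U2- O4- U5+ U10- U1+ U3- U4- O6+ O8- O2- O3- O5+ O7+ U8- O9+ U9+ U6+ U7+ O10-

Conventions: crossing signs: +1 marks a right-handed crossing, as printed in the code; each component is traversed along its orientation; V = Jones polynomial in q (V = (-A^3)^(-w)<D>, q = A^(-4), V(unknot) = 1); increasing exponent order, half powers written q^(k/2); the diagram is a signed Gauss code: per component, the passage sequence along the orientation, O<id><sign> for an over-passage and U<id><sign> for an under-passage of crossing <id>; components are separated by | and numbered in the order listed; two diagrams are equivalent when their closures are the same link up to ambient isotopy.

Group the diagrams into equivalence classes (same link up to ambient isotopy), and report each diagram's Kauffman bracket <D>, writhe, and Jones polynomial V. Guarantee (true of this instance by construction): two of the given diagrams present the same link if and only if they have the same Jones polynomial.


equivalence classes: {D1, D2, D3, D4}
D1 (bracket 1; 12 crossings at w = 0): V = 1
V(D2) = 1  [12 crossings, <D> = A^-6, w = -2]
V(D3) = 1  [10 crossings, <D> = 1, w = 0]
D4 (bracket 1; 10 crossings at w = 0): V = 1
observation: all 4 diagrams share one V(q), hence one class


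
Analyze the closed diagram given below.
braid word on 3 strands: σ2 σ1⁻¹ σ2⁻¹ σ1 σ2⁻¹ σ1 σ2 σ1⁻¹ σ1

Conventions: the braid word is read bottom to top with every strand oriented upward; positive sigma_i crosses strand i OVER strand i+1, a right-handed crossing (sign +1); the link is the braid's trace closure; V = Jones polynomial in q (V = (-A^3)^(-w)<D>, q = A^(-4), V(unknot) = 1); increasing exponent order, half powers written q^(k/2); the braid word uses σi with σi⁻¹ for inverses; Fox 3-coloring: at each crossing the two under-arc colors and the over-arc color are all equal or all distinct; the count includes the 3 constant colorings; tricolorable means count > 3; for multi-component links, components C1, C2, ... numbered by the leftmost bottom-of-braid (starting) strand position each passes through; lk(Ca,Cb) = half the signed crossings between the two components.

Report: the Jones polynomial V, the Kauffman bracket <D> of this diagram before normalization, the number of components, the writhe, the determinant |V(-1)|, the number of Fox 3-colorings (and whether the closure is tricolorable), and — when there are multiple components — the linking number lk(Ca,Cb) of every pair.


V = -q^(-3/2) - 2q^(1/2) + q^(3/2) - q^(5/2) + q^(7/2)
<D> = -A^-11 + A^-7 - A^-3 + 2A + A^9 (w = +1)
2 components over 9 crossings, w = +1
lk(C1,C2): -1
9 Fox colorings among 3^9, |V(-1)| = 6: tricolorable
why: span 5 respects span(V) <= c + mu - 1 = 10 for this 2-component diagram


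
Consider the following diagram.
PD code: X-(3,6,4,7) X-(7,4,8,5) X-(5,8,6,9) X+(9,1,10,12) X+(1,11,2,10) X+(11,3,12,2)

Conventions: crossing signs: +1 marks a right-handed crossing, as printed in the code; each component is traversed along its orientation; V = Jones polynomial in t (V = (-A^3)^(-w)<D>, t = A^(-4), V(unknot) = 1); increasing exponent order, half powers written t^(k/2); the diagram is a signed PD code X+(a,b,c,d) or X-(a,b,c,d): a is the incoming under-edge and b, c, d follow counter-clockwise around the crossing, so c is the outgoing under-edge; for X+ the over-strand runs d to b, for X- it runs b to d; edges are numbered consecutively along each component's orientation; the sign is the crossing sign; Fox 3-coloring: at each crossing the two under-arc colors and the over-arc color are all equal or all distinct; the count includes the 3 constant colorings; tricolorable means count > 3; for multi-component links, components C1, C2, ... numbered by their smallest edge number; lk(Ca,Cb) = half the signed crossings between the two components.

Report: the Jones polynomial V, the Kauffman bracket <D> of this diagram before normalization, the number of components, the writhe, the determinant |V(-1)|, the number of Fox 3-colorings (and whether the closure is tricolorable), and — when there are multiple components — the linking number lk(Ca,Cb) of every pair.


V = -t^-3 + t^-2 - t^-1 + 3 - t + t^2 - t^3
<D> = -A^-12 + A^-8 - A^-4 + 3 - A^4 + A^8 - A^12 (w = 0)
1 component over 6 crossings, w = 0
27 Fox colorings among 3^6, |V(-1)| = 9: tricolorable
why: palindromic: swapping t for 1/t fixes V
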